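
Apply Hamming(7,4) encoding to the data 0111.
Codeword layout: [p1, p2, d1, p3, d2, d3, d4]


Parity bits: p1=0, p2=0, p3=1

0001111


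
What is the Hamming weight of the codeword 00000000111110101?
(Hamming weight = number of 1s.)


Counting 1s in 00000000111110101

7


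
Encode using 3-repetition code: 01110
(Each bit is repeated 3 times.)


Each bit -> 3 copies

000111111111000


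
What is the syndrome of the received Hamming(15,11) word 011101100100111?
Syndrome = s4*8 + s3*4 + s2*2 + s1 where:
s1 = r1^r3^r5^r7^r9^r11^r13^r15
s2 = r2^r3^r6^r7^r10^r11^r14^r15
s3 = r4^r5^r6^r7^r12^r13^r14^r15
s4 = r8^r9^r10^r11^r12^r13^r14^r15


s1=0, s2=1, s3=0, s4=0

Syndrome = 2 (error at position 2)


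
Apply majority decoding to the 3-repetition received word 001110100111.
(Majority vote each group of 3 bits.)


Groups: 001, 110, 100, 111
Majority votes: 0101

0101


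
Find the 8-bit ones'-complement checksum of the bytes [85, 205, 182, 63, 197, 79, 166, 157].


Sum = 1134 mod 256 = 110
Complement = 145

145


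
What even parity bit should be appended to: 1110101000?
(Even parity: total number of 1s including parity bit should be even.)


Number of 1s in data: 5
Parity bit: 1

1


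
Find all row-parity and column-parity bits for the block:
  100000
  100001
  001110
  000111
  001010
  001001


Row parities: 101100
Column parities: 001011

Row P: 101100, Col P: 001011, Corner: 1


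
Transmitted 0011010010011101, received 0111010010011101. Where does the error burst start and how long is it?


XOR: 0100000000000000

Burst at position 1, length 1


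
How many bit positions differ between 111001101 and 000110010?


XOR: 111111111
Count of 1s: 9

9


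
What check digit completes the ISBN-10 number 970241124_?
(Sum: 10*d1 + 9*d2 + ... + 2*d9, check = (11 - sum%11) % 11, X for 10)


Weighted sum: 214
214 mod 11 = 5

Check digit: 6


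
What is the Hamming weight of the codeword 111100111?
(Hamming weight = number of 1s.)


Counting 1s in 111100111

7


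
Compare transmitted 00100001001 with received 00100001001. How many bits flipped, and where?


XOR: 00000000000

0 errors (received matches sent)


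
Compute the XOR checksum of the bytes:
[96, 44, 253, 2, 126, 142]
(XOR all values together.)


XOR chain: 96 ^ 44 ^ 253 ^ 2 ^ 126 ^ 142 = 67

67


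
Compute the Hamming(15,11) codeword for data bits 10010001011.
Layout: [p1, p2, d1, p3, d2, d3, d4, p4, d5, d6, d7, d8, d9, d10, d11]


Parity bits: p1=1, p2=0, p3=0, p4=1

101000110001011


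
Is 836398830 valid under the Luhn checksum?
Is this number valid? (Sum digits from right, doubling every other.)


Luhn sum = 56
56 mod 10 = 6

Invalid (Luhn sum mod 10 = 6)


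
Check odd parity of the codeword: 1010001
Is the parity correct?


Number of 1s: 3

Yes, parity is correct (3 ones)


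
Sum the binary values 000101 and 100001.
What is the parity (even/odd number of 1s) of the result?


000101 = 5
100001 = 33
Sum = 38 = 100110
1s count = 3

odd parity (3 ones in 100110)


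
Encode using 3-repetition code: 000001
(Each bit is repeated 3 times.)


Each bit -> 3 copies

000000000000000111


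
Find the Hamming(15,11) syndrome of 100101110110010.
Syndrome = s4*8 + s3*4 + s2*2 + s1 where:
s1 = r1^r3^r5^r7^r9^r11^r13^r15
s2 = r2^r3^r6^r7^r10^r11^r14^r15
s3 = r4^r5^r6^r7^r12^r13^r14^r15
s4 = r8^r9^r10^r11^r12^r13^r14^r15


s1=1, s2=1, s3=0, s4=0

Syndrome = 3 (error at position 3)


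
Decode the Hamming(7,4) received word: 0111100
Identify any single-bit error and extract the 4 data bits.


Syndrome = 0: no error detected

Data: 1100 (no errors)


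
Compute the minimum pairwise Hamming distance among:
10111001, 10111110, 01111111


Comparing all pairs, minimum distance: 3
Can detect 2 errors, correct 1 errors

3


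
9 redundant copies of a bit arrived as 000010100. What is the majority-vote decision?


Ones: 2 out of 9
Threshold: 5

0 (2/9 voted 1)


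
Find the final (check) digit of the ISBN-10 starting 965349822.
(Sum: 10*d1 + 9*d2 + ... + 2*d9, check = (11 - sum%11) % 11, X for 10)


Weighted sum: 316
316 mod 11 = 8

Check digit: 3


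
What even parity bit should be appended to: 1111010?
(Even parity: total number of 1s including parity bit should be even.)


Number of 1s in data: 5
Parity bit: 1

1


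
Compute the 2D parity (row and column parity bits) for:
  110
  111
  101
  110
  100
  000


Row parities: 010010
Column parities: 110

Row P: 010010, Col P: 110, Corner: 0


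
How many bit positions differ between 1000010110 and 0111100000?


XOR: 1111110110
Count of 1s: 8

8


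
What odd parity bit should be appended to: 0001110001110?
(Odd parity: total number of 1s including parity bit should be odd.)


Number of 1s in data: 6
Parity bit: 1

1


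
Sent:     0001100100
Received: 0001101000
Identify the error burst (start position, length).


XOR: 0000001100

Burst at position 6, length 2


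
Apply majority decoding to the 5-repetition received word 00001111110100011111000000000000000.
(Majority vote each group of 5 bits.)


Groups: 00001, 11111, 01000, 11111, 00000, 00000, 00000
Majority votes: 0101000

0101000


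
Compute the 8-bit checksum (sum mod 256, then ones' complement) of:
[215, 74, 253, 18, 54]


Sum = 614 mod 256 = 102
Complement = 153

153


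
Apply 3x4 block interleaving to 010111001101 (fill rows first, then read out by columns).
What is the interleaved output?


Matrix:
  0101
  1100
  1101
Read columns: 011111000101

011111000101


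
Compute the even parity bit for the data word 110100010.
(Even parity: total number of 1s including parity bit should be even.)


Number of 1s in data: 4
Parity bit: 0

0


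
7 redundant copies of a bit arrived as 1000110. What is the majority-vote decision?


Ones: 3 out of 7
Threshold: 4

0 (3/7 voted 1)


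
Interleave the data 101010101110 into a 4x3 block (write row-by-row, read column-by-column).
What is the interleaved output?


Matrix:
  101
  010
  101
  110
Read columns: 101101011010

101101011010


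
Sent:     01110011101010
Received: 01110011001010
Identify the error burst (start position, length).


XOR: 00000000100000

Burst at position 8, length 1


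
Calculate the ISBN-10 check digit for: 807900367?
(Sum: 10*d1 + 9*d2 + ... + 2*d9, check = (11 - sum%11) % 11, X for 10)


Weighted sum: 243
243 mod 11 = 1

Check digit: X


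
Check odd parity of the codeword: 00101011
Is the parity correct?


Number of 1s: 4

No, parity error (4 ones)


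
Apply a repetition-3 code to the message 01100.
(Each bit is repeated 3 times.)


Each bit -> 3 copies

000111111000000


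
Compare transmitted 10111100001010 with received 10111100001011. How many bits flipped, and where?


XOR: 00000000000001

1 error(s) at position(s): 13


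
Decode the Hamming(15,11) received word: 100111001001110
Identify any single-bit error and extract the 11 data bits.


Syndrome = 0: no error detected

Data: 01101001110 (no errors)


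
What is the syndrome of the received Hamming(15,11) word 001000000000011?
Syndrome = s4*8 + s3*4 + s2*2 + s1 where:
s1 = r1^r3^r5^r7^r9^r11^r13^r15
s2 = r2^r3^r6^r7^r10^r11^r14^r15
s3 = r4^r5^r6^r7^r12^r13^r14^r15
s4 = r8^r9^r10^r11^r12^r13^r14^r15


s1=0, s2=1, s3=0, s4=0

Syndrome = 2 (error at position 2)


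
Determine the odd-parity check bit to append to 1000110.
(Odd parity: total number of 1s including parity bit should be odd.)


Number of 1s in data: 3
Parity bit: 0

0


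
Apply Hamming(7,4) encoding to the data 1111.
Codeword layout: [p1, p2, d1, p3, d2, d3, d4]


Parity bits: p1=1, p2=1, p3=1

1111111


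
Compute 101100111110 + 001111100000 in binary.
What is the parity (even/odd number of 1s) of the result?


101100111110 = 2878
001111100000 = 992
Sum = 3870 = 111100011110
1s count = 8

even parity (8 ones in 111100011110)


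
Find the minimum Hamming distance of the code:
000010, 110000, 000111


Comparing all pairs, minimum distance: 2
Can detect 1 errors, correct 0 errors

2


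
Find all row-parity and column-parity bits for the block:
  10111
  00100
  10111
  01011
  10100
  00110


Row parities: 010100
Column parities: 11101

Row P: 010100, Col P: 11101, Corner: 0


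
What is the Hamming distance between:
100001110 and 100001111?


XOR: 000000001
Count of 1s: 1

1


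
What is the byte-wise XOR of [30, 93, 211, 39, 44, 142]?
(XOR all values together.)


XOR chain: 30 ^ 93 ^ 211 ^ 39 ^ 44 ^ 142 = 21

21


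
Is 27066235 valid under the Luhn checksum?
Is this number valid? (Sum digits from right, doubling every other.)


Luhn sum = 33
33 mod 10 = 3

Invalid (Luhn sum mod 10 = 3)


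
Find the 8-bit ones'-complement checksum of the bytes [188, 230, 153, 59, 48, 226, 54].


Sum = 958 mod 256 = 190
Complement = 65

65


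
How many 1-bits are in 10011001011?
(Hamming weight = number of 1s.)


Counting 1s in 10011001011

6


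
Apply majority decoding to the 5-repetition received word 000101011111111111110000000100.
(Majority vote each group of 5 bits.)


Groups: 00010, 10111, 11111, 11111, 00000, 00100
Majority votes: 011100

011100


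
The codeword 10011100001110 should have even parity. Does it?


Number of 1s: 7

No, parity error (7 ones)


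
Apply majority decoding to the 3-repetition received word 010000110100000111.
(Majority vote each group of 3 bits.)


Groups: 010, 000, 110, 100, 000, 111
Majority votes: 001001

001001


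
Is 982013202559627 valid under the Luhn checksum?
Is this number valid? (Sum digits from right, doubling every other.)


Luhn sum = 61
61 mod 10 = 1

Invalid (Luhn sum mod 10 = 1)


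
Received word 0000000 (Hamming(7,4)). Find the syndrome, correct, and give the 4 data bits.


Syndrome = 0: no error detected

Data: 0000 (no errors)


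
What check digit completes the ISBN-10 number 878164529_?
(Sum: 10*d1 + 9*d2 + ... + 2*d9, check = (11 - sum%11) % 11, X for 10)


Weighted sum: 314
314 mod 11 = 6

Check digit: 5


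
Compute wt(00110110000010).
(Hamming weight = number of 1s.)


Counting 1s in 00110110000010

5


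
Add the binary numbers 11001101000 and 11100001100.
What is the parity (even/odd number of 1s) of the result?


11001101000 = 1640
11100001100 = 1804
Sum = 3444 = 110101110100
1s count = 7

odd parity (7 ones in 110101110100)


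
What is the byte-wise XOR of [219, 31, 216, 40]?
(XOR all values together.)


XOR chain: 219 ^ 31 ^ 216 ^ 40 = 52

52


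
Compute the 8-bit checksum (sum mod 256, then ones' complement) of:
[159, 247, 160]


Sum = 566 mod 256 = 54
Complement = 201

201


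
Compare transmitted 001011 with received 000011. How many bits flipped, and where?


XOR: 001000

1 error(s) at position(s): 2


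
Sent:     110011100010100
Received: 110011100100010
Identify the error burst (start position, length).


XOR: 000000000110110

Burst at position 9, length 5


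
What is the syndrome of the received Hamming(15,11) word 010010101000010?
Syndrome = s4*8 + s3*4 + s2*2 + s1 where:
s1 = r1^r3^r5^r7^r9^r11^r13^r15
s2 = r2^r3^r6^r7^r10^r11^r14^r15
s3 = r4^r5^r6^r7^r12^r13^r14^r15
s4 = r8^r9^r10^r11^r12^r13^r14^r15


s1=1, s2=1, s3=1, s4=0

Syndrome = 7 (error at position 7)


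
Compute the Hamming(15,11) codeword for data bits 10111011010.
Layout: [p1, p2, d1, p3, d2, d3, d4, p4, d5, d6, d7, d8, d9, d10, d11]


Parity bits: p1=0, p2=1, p3=0, p4=0

011001101011010


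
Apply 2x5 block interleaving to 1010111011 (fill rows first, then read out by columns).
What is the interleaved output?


Matrix:
  10101
  11011
Read columns: 1101100111

1101100111


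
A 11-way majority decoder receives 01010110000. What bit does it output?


Ones: 4 out of 11
Threshold: 6

0 (4/11 voted 1)


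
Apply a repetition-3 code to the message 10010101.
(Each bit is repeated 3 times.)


Each bit -> 3 copies

111000000111000111000111


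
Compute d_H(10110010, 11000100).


XOR: 01110110
Count of 1s: 5

5


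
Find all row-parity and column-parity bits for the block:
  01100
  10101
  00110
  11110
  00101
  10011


Row parities: 010001
Column parities: 10111

Row P: 010001, Col P: 10111, Corner: 0


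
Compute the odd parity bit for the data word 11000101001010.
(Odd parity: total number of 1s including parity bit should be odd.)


Number of 1s in data: 6
Parity bit: 1

1


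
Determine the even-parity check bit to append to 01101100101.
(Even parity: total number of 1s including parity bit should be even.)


Number of 1s in data: 6
Parity bit: 0

0


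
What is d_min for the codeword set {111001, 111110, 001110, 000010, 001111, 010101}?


Comparing all pairs, minimum distance: 1
Can detect 0 errors, correct 0 errors

1


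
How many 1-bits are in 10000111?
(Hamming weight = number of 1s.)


Counting 1s in 10000111

4


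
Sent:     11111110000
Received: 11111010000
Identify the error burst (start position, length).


XOR: 00000100000

Burst at position 5, length 1


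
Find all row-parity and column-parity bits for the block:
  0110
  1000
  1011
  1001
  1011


Row parities: 01101
Column parities: 0111

Row P: 01101, Col P: 0111, Corner: 1


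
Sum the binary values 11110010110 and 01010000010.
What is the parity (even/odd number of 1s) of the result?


11110010110 = 1942
01010000010 = 642
Sum = 2584 = 101000011000
1s count = 4

even parity (4 ones in 101000011000)


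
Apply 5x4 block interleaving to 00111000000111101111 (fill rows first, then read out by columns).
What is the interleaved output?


Matrix:
  0011
  1000
  0001
  1110
  1111
Read columns: 01011000111001110101

01011000111001110101


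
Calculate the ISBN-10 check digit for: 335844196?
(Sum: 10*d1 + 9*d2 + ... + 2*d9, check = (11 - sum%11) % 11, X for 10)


Weighted sum: 240
240 mod 11 = 9

Check digit: 2


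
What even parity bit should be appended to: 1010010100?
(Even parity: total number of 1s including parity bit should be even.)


Number of 1s in data: 4
Parity bit: 0

0


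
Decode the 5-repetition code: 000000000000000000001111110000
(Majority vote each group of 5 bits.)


Groups: 00000, 00000, 00000, 00000, 11111, 10000
Majority votes: 000010

000010


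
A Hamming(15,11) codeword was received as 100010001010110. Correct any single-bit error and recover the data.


Syndrome = 5: error at position 5

Data: 00001010110 (corrected bit 5)


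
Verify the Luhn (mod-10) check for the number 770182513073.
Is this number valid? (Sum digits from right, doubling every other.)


Luhn sum = 38
38 mod 10 = 8

Invalid (Luhn sum mod 10 = 8)


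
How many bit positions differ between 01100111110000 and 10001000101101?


XOR: 11101111011101
Count of 1s: 11

11


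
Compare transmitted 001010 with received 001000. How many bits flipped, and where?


XOR: 000010

1 error(s) at position(s): 4


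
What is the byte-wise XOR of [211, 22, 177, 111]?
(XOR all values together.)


XOR chain: 211 ^ 22 ^ 177 ^ 111 = 27

27


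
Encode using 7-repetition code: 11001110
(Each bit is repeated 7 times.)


Each bit -> 7 copies

11111111111111000000000000001111111111111111111110000000


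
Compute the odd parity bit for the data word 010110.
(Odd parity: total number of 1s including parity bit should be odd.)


Number of 1s in data: 3
Parity bit: 0

0


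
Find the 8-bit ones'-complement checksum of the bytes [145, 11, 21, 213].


Sum = 390 mod 256 = 134
Complement = 121

121


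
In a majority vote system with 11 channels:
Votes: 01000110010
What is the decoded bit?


Ones: 4 out of 11
Threshold: 6

0 (4/11 voted 1)


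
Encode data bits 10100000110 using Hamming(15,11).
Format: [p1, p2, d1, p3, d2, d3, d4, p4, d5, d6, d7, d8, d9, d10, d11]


Parity bits: p1=0, p2=1, p3=1, p4=0

011101000000110


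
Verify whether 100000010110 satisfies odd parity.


Number of 1s: 4

No, parity error (4 ones)


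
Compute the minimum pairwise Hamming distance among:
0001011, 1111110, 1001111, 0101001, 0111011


Comparing all pairs, minimum distance: 2
Can detect 1 errors, correct 0 errors

2


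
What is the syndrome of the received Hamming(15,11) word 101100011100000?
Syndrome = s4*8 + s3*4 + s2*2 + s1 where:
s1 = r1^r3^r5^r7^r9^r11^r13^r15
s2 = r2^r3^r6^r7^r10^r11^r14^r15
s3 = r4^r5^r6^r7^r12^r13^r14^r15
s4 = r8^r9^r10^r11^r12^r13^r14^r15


s1=1, s2=0, s3=1, s4=1

Syndrome = 13 (error at position 13)


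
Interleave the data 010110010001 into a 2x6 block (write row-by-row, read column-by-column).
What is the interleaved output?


Matrix:
  010110
  010001
Read columns: 001100101001

001100101001


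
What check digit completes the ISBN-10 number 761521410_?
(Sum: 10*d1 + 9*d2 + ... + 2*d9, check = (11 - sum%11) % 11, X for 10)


Weighted sum: 203
203 mod 11 = 5

Check digit: 6


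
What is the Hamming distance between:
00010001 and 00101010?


XOR: 00111011
Count of 1s: 5

5


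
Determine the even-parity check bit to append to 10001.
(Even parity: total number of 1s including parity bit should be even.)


Number of 1s in data: 2
Parity bit: 0

0


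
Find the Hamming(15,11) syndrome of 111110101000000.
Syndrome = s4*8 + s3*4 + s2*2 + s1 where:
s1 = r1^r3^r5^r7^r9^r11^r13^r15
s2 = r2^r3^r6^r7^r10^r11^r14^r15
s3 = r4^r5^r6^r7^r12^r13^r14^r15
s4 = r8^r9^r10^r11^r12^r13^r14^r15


s1=1, s2=1, s3=1, s4=1

Syndrome = 15 (error at position 15)


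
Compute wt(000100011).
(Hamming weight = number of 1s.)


Counting 1s in 000100011

3


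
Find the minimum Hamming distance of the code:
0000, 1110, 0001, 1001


Comparing all pairs, minimum distance: 1
Can detect 0 errors, correct 0 errors

1


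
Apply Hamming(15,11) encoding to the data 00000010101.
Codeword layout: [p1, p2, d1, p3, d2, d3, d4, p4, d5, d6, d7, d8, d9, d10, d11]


Parity bits: p1=1, p2=0, p3=0, p4=1

100000010010101


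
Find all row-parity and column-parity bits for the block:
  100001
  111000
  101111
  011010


Row parities: 0111
Column parities: 101100

Row P: 0111, Col P: 101100, Corner: 1


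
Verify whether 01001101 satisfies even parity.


Number of 1s: 4

Yes, parity is correct (4 ones)


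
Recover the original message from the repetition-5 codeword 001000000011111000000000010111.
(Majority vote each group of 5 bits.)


Groups: 00100, 00000, 11111, 00000, 00000, 10111
Majority votes: 001001

001001


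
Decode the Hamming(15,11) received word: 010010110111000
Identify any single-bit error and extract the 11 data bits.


Syndrome = 5: error at position 5

Data: 00010111000 (corrected bit 5)


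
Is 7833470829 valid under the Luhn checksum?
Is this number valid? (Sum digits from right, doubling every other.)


Luhn sum = 58
58 mod 10 = 8

Invalid (Luhn sum mod 10 = 8)


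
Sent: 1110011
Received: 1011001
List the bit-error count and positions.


XOR: 0101010

3 error(s) at position(s): 1, 3, 5


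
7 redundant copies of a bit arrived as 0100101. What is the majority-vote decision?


Ones: 3 out of 7
Threshold: 4

0 (3/7 voted 1)


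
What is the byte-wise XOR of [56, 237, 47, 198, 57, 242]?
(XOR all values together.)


XOR chain: 56 ^ 237 ^ 47 ^ 198 ^ 57 ^ 242 = 247

247


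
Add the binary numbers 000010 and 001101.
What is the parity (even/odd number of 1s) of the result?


000010 = 2
001101 = 13
Sum = 15 = 1111
1s count = 4

even parity (4 ones in 1111)


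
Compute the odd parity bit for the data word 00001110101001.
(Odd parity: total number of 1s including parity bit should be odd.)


Number of 1s in data: 6
Parity bit: 1

1


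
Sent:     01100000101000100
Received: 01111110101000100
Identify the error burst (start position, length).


XOR: 00011110000000000

Burst at position 3, length 4


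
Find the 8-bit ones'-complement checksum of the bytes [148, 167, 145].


Sum = 460 mod 256 = 204
Complement = 51

51


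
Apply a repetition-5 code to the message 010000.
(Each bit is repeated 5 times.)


Each bit -> 5 copies

000001111100000000000000000000


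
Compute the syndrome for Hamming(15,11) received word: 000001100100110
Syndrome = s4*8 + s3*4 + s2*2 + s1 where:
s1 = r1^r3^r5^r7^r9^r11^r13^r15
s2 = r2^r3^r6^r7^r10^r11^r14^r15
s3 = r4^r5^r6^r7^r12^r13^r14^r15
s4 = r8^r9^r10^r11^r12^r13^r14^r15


s1=0, s2=0, s3=0, s4=1

Syndrome = 8 (error at position 8)


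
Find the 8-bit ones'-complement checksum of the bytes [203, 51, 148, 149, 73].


Sum = 624 mod 256 = 112
Complement = 143

143


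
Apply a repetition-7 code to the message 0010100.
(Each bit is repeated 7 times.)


Each bit -> 7 copies

0000000000000011111110000000111111100000000000000


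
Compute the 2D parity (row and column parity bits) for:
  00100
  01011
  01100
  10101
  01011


Row parities: 11011
Column parities: 11101

Row P: 11011, Col P: 11101, Corner: 0


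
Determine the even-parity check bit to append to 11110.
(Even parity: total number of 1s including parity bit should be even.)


Number of 1s in data: 4
Parity bit: 0

0


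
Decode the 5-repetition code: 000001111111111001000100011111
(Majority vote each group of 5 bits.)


Groups: 00000, 11111, 11111, 00100, 01000, 11111
Majority votes: 011001

011001


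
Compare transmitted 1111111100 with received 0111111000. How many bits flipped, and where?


XOR: 1000000100

2 error(s) at position(s): 0, 7


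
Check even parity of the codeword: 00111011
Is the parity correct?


Number of 1s: 5

No, parity error (5 ones)


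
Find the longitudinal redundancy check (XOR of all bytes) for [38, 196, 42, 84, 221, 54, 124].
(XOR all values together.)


XOR chain: 38 ^ 196 ^ 42 ^ 84 ^ 221 ^ 54 ^ 124 = 11

11


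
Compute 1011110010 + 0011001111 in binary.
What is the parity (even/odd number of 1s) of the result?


1011110010 = 754
0011001111 = 207
Sum = 961 = 1111000001
1s count = 5

odd parity (5 ones in 1111000001)


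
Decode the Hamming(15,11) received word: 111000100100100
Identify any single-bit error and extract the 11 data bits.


Syndrome = 0: no error detected

Data: 10010100100 (no errors)


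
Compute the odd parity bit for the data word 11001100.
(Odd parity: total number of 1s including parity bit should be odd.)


Number of 1s in data: 4
Parity bit: 1

1


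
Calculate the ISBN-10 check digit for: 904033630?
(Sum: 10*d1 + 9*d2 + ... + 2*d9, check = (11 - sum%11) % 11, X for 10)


Weighted sum: 188
188 mod 11 = 1

Check digit: X


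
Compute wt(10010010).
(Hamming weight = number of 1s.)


Counting 1s in 10010010

3


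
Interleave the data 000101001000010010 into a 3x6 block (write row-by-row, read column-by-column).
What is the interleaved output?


Matrix:
  000101
  001000
  010010
Read columns: 000001010100001100

000001010100001100


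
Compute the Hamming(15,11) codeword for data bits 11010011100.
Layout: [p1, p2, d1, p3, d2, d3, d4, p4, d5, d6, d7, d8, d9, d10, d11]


Parity bits: p1=1, p2=1, p3=0, p4=1

111010110011100


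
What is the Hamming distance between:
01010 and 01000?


XOR: 00010
Count of 1s: 1

1


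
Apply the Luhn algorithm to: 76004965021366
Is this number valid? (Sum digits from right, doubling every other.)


Luhn sum = 52
52 mod 10 = 2

Invalid (Luhn sum mod 10 = 2)


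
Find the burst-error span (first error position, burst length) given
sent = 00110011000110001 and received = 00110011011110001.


XOR: 00000000011000000

Burst at position 9, length 2


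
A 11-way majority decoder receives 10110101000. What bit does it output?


Ones: 5 out of 11
Threshold: 6

0 (5/11 voted 1)


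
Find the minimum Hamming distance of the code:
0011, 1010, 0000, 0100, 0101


Comparing all pairs, minimum distance: 1
Can detect 0 errors, correct 0 errors

1


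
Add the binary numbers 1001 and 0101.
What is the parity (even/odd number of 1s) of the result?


1001 = 9
0101 = 5
Sum = 14 = 1110
1s count = 3

odd parity (3 ones in 1110)


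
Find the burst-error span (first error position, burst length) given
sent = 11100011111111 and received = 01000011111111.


XOR: 10100000000000

Burst at position 0, length 3


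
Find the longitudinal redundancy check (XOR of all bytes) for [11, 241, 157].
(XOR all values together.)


XOR chain: 11 ^ 241 ^ 157 = 103

103


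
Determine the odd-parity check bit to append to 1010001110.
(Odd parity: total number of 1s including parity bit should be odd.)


Number of 1s in data: 5
Parity bit: 0

0


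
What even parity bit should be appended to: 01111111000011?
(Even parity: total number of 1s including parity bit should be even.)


Number of 1s in data: 9
Parity bit: 1

1


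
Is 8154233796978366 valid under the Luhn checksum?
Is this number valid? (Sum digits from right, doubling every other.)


Luhn sum = 83
83 mod 10 = 3

Invalid (Luhn sum mod 10 = 3)


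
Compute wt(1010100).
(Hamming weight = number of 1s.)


Counting 1s in 1010100

3


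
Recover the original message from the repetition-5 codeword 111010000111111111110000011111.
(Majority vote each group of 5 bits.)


Groups: 11101, 00001, 11111, 11111, 00000, 11111
Majority votes: 101101

101101


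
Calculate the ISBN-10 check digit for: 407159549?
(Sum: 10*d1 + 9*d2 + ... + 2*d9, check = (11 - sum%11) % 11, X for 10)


Weighted sum: 228
228 mod 11 = 8

Check digit: 3


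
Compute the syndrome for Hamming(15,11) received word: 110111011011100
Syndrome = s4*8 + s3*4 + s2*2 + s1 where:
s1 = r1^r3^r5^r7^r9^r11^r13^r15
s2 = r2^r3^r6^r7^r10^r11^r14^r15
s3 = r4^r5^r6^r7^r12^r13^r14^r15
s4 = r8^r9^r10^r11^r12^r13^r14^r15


s1=1, s2=1, s3=1, s4=1

Syndrome = 15 (error at position 15)


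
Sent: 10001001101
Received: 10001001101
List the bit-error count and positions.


XOR: 00000000000

0 errors (received matches sent)


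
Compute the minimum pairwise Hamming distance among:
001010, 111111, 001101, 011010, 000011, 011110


Comparing all pairs, minimum distance: 1
Can detect 0 errors, correct 0 errors

1


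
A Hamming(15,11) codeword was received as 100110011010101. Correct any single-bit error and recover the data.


Syndrome = 8: error at position 8

Data: 01001010101 (corrected bit 8)


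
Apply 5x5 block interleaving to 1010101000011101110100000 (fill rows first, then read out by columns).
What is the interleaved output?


Matrix:
  10101
  01000
  01110
  11101
  00000
Read columns: 1001001110101100010010010

1001001110101100010010010


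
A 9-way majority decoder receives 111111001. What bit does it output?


Ones: 7 out of 9
Threshold: 5

1 (7/9 voted 1)


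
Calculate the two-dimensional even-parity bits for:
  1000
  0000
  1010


Row parities: 100
Column parities: 0010

Row P: 100, Col P: 0010, Corner: 1


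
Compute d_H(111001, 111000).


XOR: 000001
Count of 1s: 1

1


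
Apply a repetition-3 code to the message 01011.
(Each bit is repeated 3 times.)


Each bit -> 3 copies

000111000111111


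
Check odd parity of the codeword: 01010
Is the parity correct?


Number of 1s: 2

No, parity error (2 ones)


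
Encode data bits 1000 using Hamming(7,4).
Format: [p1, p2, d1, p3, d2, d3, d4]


Parity bits: p1=1, p2=1, p3=0

1110000


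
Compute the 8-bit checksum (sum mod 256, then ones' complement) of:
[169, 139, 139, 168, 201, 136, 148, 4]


Sum = 1104 mod 256 = 80
Complement = 175

175


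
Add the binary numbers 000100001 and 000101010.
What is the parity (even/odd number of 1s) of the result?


000100001 = 33
000101010 = 42
Sum = 75 = 1001011
1s count = 4

even parity (4 ones in 1001011)


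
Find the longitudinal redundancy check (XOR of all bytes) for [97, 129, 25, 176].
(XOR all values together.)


XOR chain: 97 ^ 129 ^ 25 ^ 176 = 73

73


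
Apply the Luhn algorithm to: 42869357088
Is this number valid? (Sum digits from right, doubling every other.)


Luhn sum = 59
59 mod 10 = 9

Invalid (Luhn sum mod 10 = 9)


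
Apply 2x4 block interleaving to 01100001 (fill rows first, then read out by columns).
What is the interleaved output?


Matrix:
  0110
  0001
Read columns: 00101001

00101001


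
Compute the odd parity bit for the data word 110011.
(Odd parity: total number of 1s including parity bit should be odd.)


Number of 1s in data: 4
Parity bit: 1

1


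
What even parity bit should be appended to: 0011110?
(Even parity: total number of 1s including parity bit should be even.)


Number of 1s in data: 4
Parity bit: 0

0


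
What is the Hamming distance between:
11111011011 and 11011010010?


XOR: 00100001001
Count of 1s: 3

3


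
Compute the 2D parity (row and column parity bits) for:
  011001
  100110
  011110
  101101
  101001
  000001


Row parities: 110011
Column parities: 100100

Row P: 110011, Col P: 100100, Corner: 0


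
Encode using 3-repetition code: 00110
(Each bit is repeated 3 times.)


Each bit -> 3 copies

000000111111000


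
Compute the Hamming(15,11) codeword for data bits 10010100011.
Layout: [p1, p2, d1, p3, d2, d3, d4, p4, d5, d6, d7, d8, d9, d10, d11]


Parity bits: p1=1, p2=1, p3=1, p4=1

111100110100011


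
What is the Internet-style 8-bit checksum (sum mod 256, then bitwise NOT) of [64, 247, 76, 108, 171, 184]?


Sum = 850 mod 256 = 82
Complement = 173

173


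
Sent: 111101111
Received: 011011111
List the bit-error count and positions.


XOR: 100110000

3 error(s) at position(s): 0, 3, 4


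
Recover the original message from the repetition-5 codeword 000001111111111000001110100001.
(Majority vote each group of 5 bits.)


Groups: 00000, 11111, 11111, 00000, 11101, 00001
Majority votes: 011010

011010


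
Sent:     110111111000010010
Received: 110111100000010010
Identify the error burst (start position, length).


XOR: 000000011000000000

Burst at position 7, length 2


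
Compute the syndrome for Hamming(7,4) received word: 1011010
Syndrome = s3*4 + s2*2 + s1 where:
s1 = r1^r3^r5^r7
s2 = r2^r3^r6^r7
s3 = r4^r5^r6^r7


s1=0, s2=0, s3=0

Syndrome = 0 (no error)


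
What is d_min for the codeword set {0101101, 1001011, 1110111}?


Comparing all pairs, minimum distance: 4
Can detect 3 errors, correct 1 errors

4


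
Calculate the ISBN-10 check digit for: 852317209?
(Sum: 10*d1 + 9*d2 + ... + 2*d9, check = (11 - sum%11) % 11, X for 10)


Weighted sum: 229
229 mod 11 = 9

Check digit: 2


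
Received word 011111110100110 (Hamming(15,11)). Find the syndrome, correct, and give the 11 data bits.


Syndrome = 0: no error detected

Data: 11110100110 (no errors)


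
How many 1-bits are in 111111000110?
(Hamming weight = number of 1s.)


Counting 1s in 111111000110

8


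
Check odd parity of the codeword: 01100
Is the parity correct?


Number of 1s: 2

No, parity error (2 ones)


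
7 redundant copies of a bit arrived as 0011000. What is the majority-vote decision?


Ones: 2 out of 7
Threshold: 4

0 (2/7 voted 1)


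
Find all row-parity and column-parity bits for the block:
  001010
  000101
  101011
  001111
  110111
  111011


Row parities: 000011
Column parities: 100111

Row P: 000011, Col P: 100111, Corner: 0


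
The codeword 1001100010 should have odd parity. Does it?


Number of 1s: 4

No, parity error (4 ones)


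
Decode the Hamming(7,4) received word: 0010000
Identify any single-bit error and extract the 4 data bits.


Syndrome = 3: error at position 3

Data: 0000 (corrected bit 3)


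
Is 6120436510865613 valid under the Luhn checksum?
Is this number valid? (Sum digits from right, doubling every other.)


Luhn sum = 54
54 mod 10 = 4

Invalid (Luhn sum mod 10 = 4)


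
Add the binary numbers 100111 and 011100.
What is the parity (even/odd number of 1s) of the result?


100111 = 39
011100 = 28
Sum = 67 = 1000011
1s count = 3

odd parity (3 ones in 1000011)


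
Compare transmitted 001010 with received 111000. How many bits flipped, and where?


XOR: 110010

3 error(s) at position(s): 0, 1, 4


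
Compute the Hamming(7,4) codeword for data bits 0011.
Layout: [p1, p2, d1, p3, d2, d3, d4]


Parity bits: p1=1, p2=0, p3=0

1000011


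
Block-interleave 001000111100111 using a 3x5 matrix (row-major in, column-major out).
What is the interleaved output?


Matrix:
  00100
  01111
  00111
Read columns: 000010111011011

000010111011011


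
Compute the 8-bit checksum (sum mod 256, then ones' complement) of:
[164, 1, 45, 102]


Sum = 312 mod 256 = 56
Complement = 199

199


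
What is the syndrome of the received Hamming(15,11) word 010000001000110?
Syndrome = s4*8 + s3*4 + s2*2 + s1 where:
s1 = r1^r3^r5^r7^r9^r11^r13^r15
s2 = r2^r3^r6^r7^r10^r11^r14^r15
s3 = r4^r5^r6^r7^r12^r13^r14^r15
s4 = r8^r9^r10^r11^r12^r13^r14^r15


s1=0, s2=0, s3=0, s4=1

Syndrome = 8 (error at position 8)


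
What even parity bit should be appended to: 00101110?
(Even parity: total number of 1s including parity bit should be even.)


Number of 1s in data: 4
Parity bit: 0

0


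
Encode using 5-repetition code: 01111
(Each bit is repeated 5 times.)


Each bit -> 5 copies

0000011111111111111111111


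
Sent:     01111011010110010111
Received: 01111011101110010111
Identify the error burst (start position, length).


XOR: 00000000111000000000

Burst at position 8, length 3


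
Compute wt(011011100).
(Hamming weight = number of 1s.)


Counting 1s in 011011100

5


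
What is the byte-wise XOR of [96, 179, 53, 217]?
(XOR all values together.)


XOR chain: 96 ^ 179 ^ 53 ^ 217 = 63

63


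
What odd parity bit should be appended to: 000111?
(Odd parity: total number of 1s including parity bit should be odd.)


Number of 1s in data: 3
Parity bit: 0

0


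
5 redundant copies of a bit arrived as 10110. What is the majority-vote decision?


Ones: 3 out of 5
Threshold: 3

1 (3/5 voted 1)


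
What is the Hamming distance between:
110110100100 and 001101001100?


XOR: 111011101000
Count of 1s: 7

7


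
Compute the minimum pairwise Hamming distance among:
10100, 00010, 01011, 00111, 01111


Comparing all pairs, minimum distance: 1
Can detect 0 errors, correct 0 errors

1


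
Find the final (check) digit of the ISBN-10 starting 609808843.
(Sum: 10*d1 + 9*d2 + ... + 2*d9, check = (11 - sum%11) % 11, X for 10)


Weighted sum: 278
278 mod 11 = 3

Check digit: 8


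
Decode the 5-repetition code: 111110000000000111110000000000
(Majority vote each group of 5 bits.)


Groups: 11111, 00000, 00000, 11111, 00000, 00000
Majority votes: 100100

100100


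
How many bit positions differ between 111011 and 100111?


XOR: 011100
Count of 1s: 3

3


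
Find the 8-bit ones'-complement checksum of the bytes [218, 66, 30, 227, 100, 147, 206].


Sum = 994 mod 256 = 226
Complement = 29

29


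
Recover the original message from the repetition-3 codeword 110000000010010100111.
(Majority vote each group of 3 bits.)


Groups: 110, 000, 000, 010, 010, 100, 111
Majority votes: 1000001

1000001


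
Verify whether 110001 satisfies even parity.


Number of 1s: 3

No, parity error (3 ones)


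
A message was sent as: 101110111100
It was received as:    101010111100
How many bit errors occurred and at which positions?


XOR: 000100000000

1 error(s) at position(s): 3


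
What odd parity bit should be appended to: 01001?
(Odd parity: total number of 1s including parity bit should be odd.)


Number of 1s in data: 2
Parity bit: 1

1


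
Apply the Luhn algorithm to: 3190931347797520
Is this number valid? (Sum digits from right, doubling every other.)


Luhn sum = 76
76 mod 10 = 6

Invalid (Luhn sum mod 10 = 6)


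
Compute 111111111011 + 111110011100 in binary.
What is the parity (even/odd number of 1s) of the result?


111111111011 = 4091
111110011100 = 3996
Sum = 8087 = 1111110010111
1s count = 10

even parity (10 ones in 1111110010111)


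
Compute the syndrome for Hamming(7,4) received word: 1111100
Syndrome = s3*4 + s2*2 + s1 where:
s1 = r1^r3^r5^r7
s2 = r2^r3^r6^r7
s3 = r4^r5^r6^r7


s1=1, s2=0, s3=0

Syndrome = 1 (error at position 1)


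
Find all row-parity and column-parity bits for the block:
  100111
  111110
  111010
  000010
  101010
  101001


Row parities: 010111
Column parities: 100010

Row P: 010111, Col P: 100010, Corner: 0


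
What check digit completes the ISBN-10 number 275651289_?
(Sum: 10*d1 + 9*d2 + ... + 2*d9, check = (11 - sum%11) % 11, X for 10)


Weighted sum: 250
250 mod 11 = 8

Check digit: 3


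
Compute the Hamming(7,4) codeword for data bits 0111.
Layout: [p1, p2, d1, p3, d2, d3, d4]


Parity bits: p1=0, p2=0, p3=1

0001111


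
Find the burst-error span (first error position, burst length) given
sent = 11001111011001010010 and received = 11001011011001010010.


XOR: 00000100000000000000

Burst at position 5, length 1


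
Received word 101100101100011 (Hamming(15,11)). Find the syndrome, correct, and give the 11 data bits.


Syndrome = 3: error at position 3

Data: 00011100011 (corrected bit 3)


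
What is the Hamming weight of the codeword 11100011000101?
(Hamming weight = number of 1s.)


Counting 1s in 11100011000101

7


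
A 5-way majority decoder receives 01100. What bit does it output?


Ones: 2 out of 5
Threshold: 3

0 (2/5 voted 1)


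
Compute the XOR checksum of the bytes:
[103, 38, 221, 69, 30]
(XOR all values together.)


XOR chain: 103 ^ 38 ^ 221 ^ 69 ^ 30 = 199

199


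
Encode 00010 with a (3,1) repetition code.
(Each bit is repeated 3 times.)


Each bit -> 3 copies

000000000111000


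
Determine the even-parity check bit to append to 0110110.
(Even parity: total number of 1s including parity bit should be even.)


Number of 1s in data: 4
Parity bit: 0

0


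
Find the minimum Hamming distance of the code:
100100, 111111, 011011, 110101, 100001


Comparing all pairs, minimum distance: 2
Can detect 1 errors, correct 0 errors

2


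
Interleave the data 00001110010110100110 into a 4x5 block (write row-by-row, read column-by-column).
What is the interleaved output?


Matrix:
  00001
  11001
  01101
  00110
Read columns: 01000110001100011110

01000110001100011110


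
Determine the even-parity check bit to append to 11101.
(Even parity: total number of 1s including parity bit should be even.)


Number of 1s in data: 4
Parity bit: 0

0


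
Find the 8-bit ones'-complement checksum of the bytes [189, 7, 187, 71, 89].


Sum = 543 mod 256 = 31
Complement = 224

224


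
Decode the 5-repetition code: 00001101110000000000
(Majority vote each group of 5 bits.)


Groups: 00001, 10111, 00000, 00000
Majority votes: 0100

0100


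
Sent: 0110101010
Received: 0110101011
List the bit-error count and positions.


XOR: 0000000001

1 error(s) at position(s): 9


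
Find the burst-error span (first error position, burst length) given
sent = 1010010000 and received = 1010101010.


XOR: 0000111010

Burst at position 4, length 5


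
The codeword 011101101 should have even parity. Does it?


Number of 1s: 6

Yes, parity is correct (6 ones)


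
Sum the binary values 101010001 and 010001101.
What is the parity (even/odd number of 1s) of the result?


101010001 = 337
010001101 = 141
Sum = 478 = 111011110
1s count = 7

odd parity (7 ones in 111011110)
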